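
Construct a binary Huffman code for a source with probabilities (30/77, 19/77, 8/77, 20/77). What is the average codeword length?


Huffman construction (repeatedly merge the two least-probable nodes; each merge adds 1 bit to every symbol beneath it): 8/77 + 19/77 = 27/77; 20/77 + 27/77 = 47/77; 30/77 + 47/77 = 1. Resulting codeword lengths (in the order the probabilities were given): (1, 3, 3, 2). L_avg = sum(p_i * l_i) = 30/77*1 + 19/77*3 + 8/77*3 + 20/77*2 = 151/77 = 1.961

1.961 bits


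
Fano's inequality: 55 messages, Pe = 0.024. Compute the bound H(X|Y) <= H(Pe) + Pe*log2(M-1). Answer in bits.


H(Pe) = -Pe*log2(Pe) - (1-Pe)*log2(1-Pe) = -0.024*log2(0.024) - 0.976*log2(0.976) = 0.129140 + 0.034206 = 0.1633. Pe*log2(M-1) = 0.024*log2(54) = 0.138117. Bound = H(Pe) + Pe*log2(M-1) = 0.129140 + 0.034206 + 0.138117 = 0.3015

0.3015 bits


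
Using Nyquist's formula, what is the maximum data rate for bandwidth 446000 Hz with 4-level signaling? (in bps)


Rate = 2 * B * log2(M) = 2 * 446000 * 2.0 = 1784000.0

1784000.0 bps


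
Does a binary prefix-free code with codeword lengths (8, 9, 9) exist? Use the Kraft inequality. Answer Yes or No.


Kraft sum = sum(2^(-l_i)) = 0.0078, need <= 1. Result: satisfied (a binary prefix-free code with these lengths exists)

Yes


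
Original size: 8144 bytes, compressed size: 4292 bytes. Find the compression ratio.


Ratio = original / compressed = 8144 / 4292 = 1.8975

1.8975


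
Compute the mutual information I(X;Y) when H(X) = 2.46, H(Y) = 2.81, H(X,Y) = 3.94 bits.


I(X;Y) = H(X) + H(Y) - H(X,Y) = 2.46 + 2.81 - 3.94 = 1.33

1.33 bits


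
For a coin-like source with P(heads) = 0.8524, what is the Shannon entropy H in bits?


H = -p*log2(p) - (1-p)*log2(1-p). -0.8524*log2(0.8524) = 0.196391; -0.1476*log2(0.1476) = 0.407411. H = 0.196391 + 0.407411 = 0.6038

0.6038 bits


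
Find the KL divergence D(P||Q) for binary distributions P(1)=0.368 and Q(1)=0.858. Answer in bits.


KL = p*log2(p/q) + (1-p)*log2((1-p)/(1-q)) = 0.368*log2(0.368/0.858) + 0.632*log2(0.632/0.142) = 0.9119

0.9119 bits


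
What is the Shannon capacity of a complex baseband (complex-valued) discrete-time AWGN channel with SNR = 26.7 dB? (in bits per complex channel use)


SNR_linear = 10^(26.7/10) = 467.7351; C = log2(1 + SNR_linear) = log2(1 + 467.7351) = 8.8726

8.8726 bits/channel use


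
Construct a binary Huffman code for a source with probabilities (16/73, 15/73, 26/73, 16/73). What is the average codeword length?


Huffman construction (repeatedly merge the two least-probable nodes; each merge adds 1 bit to every symbol beneath it): 15/73 + 16/73 = 31/73; 16/73 + 26/73 = 42/73; 31/73 + 42/73 = 1. Resulting codeword lengths (in the order the probabilities were given): (2, 2, 2, 2). L_avg = sum(p_i * l_i) = 16/73*2 + 15/73*2 + 26/73*2 + 16/73*2 = 2

2.0 bits


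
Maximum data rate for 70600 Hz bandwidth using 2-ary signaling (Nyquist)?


Rate = 2 * B * log2(M) = 2 * 70600 * 1.0 = 141200.0

141200.0 bps


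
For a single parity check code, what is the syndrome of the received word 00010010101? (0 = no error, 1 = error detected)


Syndrome = XOR of all bits = 0 XOR 0 XOR 0 XOR 1 XOR 0 XOR 0 XOR 1 XOR 0 XOR 1 XOR 0 XOR 1 = 0

0


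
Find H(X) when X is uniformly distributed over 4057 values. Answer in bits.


H = log2(n) = log2(4057) = 11.9862

11.9862 bits


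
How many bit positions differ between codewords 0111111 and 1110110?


Count differing positions: ^ . . ^ . . ^ = 3 differences

3


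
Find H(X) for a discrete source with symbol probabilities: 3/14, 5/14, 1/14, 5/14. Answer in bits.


H = -sum(p_i * log2(p_i)). Terms: -(3/14)*log2(3/14) = 0.476227; -(5/14)*log2(5/14) = 0.530510; -(1/14)*log2(1/14) = 0.271954; -(5/14)*log2(5/14) = 0.530510. H = 0.476227 + 0.530510 + 0.271954 + 0.530510 = 1.8092

1.8092 bits


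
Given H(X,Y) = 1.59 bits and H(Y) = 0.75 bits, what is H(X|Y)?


H(X|Y) = H(X,Y) - H(Y) = 1.59 - 0.75 = 0.84

0.84 bits


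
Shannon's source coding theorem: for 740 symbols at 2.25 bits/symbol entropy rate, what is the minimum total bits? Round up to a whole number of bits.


Minimum bits >= n * H = 740 * 2.25 = 1665.0, rounded up to a whole number of bits = 1665

1665 bits


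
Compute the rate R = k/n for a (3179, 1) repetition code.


Rate = k/n = 1/3179

1/3179


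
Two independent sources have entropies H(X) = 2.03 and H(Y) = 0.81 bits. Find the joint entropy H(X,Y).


For independent variables, H(X,Y) = H(X) + H(Y) = 2.03 + 0.81 = 2.84

2.84 bits


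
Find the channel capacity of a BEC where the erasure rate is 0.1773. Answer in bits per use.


C = 1 - epsilon = 1 - 0.1773 = 0.8227

0.8227 bits


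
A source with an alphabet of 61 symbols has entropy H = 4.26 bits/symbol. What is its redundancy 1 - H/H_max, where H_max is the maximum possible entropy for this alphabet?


H_max = log2(K) = log2(61) = 5.9307 bits/symbol. Redundancy = 1 - H/H_max = 1 - 4.26/5.9307 = 1 - 0.7183 = 0.2817

0.2817


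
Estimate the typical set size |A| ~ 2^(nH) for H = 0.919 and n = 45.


log2|A_typical| = nH = 45 * 0.919 = 41.355, so |A_typical| ~ 2^41.355 = 2.813e+12

2.813e+12


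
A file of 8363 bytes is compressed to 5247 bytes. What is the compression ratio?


Ratio = original / compressed = 8363 / 5247 = 1.5939

1.5939


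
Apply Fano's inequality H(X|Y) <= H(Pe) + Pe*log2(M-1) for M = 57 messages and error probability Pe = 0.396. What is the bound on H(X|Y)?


H(Pe) = -Pe*log2(Pe) - (1-Pe)*log2(1-Pe) = -0.396*log2(0.396) - 0.604*log2(0.604) = 0.529225 + 0.439337 = 0.9686. Pe*log2(M-1) = 0.396*log2(56) = 2.299713. Bound = H(Pe) + Pe*log2(M-1) = 0.529225 + 0.439337 + 2.299713 = 3.2683

3.2683 bits


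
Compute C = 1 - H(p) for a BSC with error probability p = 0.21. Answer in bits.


H(p) = -p*log2(p) - (1-p)*log2(1-p) = -0.21*log2(0.21) - 0.79*log2(0.79) = 0.472823 + 0.268660 = 0.7415. C = 1 - H(p) = 1 - 0.7415 = 0.2585

0.2585 bits


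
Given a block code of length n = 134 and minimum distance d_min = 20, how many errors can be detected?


Detection capability = d_min - 1 = 20 - 1 = 19

19 errors


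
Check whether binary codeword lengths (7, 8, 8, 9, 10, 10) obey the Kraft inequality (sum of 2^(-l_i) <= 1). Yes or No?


Kraft sum = sum(2^(-l_i)) = 0.0195, need <= 1. Result: satisfied (a binary prefix-free code with these lengths exists)

Yes


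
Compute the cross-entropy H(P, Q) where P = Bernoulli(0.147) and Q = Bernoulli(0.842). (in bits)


H(P,Q) = -p*log2(q) - (1-p)*log2(1-q). -0.147*log2(0.842) = 0.036472; -0.853*log2(0.158) = 2.270689. H(P,Q) = 0.036472 + 2.270689 = 2.3072

2.3072 bits


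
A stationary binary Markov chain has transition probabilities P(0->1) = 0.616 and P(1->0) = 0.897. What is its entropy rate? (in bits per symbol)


Stationary distribution: pi_0 = p10/(p01+p10) = 0.5929, pi_1 = 0.4071. Entropy rate H' = pi_0*H(p01) + pi_1*H(p10) = 0.5929*0.9608 + 0.4071*0.4784 = 0.7644

0.7644 bits/symbol


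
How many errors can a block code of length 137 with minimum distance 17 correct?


Correction capability = floor((d-1)/2) = floor((17-1)/2) = 8

8 errors


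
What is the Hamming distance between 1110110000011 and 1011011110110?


Count differing positions: . ^ . ^ ^ . ^ ^ ^ . ^ . ^ = 8 differences

8


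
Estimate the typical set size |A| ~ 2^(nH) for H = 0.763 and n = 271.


log2|A_typical| = nH = 271 * 0.763 = 206.773, so |A_typical| ~ 2^206.773 = 1.757e+62

1.757e+62


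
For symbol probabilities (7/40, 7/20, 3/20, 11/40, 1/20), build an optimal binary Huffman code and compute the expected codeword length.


Huffman construction (repeatedly merge the two least-probable nodes; each merge adds 1 bit to every symbol beneath it): 1/20 + 3/20 = 1/5; 7/40 + 1/5 = 3/8; 11/40 + 7/20 = 5/8; 3/8 + 5/8 = 1. Resulting codeword lengths (in the order the probabilities were given): (2, 2, 3, 2, 3). L_avg = sum(p_i * l_i) = 7/40*2 + 7/20*2 + 3/20*3 + 11/40*2 + 1/20*3 = 11/5 = 2.2

2.2 bits


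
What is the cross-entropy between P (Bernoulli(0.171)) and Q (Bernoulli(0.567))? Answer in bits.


H(P,Q) = -p*log2(q) - (1-p)*log2(1-q). -0.171*log2(0.567) = 0.139977; -0.829*log2(0.433) = 1.001068. H(P,Q) = 0.139977 + 1.001068 = 1.141

1.141 bits


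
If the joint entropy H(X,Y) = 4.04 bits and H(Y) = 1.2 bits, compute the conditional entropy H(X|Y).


H(X|Y) = H(X,Y) - H(Y) = 4.04 - 1.2 = 2.84

2.84 bits


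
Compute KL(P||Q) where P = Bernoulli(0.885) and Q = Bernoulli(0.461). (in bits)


KL = p*log2(p/q) + (1-p)*log2((1-p)/(1-q)) = 0.885*log2(0.885/0.461) + 0.115*log2(0.115/0.539) = 0.5764

0.5764 bits


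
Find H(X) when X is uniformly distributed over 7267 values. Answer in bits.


H = log2(n) = log2(7267) = 12.8271

12.8271 bits


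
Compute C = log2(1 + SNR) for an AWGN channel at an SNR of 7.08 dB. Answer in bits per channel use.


SNR_linear = 10^(7.08/10) = 5.105; C = log2(1 + SNR_linear) = log2(1 + 5.105) = 2.61

2.61 bits/channel use


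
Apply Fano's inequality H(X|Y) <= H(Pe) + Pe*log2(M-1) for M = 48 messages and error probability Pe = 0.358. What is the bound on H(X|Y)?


H(Pe) = -Pe*log2(Pe) - (1-Pe)*log2(1-Pe) = -0.358*log2(0.358) - 0.642*log2(0.642) = 0.530545 + 0.410466 = 0.941. Pe*log2(M-1) = 0.358*log2(47) = 1.988543. Bound = H(Pe) + Pe*log2(M-1) = 0.530545 + 0.410466 + 1.988543 = 2.9296

2.9296 bits


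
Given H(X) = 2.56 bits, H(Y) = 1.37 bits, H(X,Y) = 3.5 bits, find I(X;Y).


I(X;Y) = H(X) + H(Y) - H(X,Y) = 2.56 + 1.37 - 3.5 = 0.43

0.43 bits


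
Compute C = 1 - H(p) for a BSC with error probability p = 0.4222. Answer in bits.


H(p) = -p*log2(p) - (1-p)*log2(1-p) = -0.4222*log2(0.4222) - 0.5778*log2(0.5778) = 0.525217 + 0.457247 = 0.9825. C = 1 - H(p) = 1 - 0.9825 = 0.0175

0.0175 bits


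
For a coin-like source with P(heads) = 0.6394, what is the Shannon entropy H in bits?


H = -p*log2(p) - (1-p)*log2(1-p). -0.6394*log2(0.6394) = 0.412547; -0.3606*log2(0.3606) = 0.530633. H = 0.412547 + 0.530633 = 0.9432

0.9432 bits


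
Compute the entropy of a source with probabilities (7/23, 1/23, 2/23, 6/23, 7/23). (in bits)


H = -sum(p_i * log2(p_i)). Terms: -(7/23)*log2(7/23) = 0.522324; -(1/23)*log2(1/23) = 0.196677; -(2/23)*log2(2/23) = 0.306397; -(6/23)*log2(6/23) = 0.505722; -(7/23)*log2(7/23) = 0.522324. H = 0.522324 + 0.196677 + 0.306397 + 0.505722 + 0.522324 = 2.0534

2.0534 bits


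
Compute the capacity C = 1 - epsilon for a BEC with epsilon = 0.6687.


C = 1 - epsilon = 1 - 0.6687 = 0.3313

0.3313 bits


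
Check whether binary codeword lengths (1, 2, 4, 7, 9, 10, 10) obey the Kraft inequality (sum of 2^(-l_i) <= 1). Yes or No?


Kraft sum = sum(2^(-l_i)) = 0.8242, need <= 1. Result: satisfied (a binary prefix-free code with these lengths exists)

Yes


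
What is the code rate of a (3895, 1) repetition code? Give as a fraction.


Rate = k/n = 1/3895

1/3895


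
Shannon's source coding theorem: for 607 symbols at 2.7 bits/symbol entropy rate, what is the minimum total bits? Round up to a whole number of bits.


Minimum bits >= n * H = 607 * 2.7 = 1638.9, rounded up to a whole number of bits = 1639

1639 bits


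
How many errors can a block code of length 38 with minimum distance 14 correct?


Correction capability = floor((d-1)/2) = floor((14-1)/2) = 6

6 errors


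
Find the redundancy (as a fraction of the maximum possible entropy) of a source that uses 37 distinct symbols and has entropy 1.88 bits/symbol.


H_max = log2(K) = log2(37) = 5.2095 bits/symbol. Redundancy = 1 - H/H_max = 1 - 1.88/5.2095 = 1 - 0.3609 = 0.6391

0.6391


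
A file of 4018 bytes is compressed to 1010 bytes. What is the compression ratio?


Ratio = original / compressed = 4018 / 1010 = 3.9782

3.9782


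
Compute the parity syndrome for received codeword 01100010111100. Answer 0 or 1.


Syndrome = XOR of all bits = 0 XOR 1 XOR 1 XOR 0 XOR 0 XOR 0 XOR 1 XOR 0 XOR 1 XOR 1 XOR 1 XOR 1 XOR 0 XOR 0 = 1

1


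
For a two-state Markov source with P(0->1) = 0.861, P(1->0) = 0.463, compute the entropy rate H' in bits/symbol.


Stationary distribution: pi_0 = p10/(p01+p10) = 0.3497, pi_1 = 0.6503. Entropy rate H' = pi_0*H(p01) + pi_1*H(p10) = 0.3497*0.5816 + 0.6503*0.996 = 0.8511

0.8511 bits/symbol


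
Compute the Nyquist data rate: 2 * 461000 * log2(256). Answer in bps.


Rate = 2 * B * log2(M) = 2 * 461000 * 8.0 = 7376000.0

7376000.0 bps


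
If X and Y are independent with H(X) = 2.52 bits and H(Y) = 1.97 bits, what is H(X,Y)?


For independent variables, H(X,Y) = H(X) + H(Y) = 2.52 + 1.97 = 4.49

4.49 bits


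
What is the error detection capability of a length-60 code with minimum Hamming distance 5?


Detection capability = d_min - 1 = 5 - 1 = 4

4 errors


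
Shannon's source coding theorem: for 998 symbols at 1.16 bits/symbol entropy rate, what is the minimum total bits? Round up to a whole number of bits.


Minimum bits >= n * H = 998 * 1.16 = 1157.68, rounded up to a whole number of bits = 1158

1158 bits


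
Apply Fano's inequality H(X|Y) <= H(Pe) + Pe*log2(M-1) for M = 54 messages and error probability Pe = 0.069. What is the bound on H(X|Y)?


H(Pe) = -Pe*log2(Pe) - (1-Pe)*log2(1-Pe) = -0.069*log2(0.069) - 0.931*log2(0.931) = 0.266151 + 0.096030 = 0.3622. Pe*log2(M-1) = 0.069*log2(53) = 0.395227. Bound = H(Pe) + Pe*log2(M-1) = 0.266151 + 0.096030 + 0.395227 = 0.7574

0.7574 bits


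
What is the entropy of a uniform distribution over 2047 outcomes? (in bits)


H = log2(n) = log2(2047) = 10.9993

10.9993 bits


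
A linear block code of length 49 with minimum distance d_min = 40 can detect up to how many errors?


Detection capability = d_min - 1 = 40 - 1 = 39

39 errors


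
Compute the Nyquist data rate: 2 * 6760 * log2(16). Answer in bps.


Rate = 2 * B * log2(M) = 2 * 6760 * 4.0 = 54080.0

54080.0 bps


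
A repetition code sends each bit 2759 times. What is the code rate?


Rate = k/n = 1/2759

1/2759


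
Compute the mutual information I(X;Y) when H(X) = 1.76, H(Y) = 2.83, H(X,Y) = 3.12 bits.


I(X;Y) = H(X) + H(Y) - H(X,Y) = 1.76 + 2.83 - 3.12 = 1.47

1.47 bits


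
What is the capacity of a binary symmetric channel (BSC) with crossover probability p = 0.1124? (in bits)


H(p) = -p*log2(p) - (1-p)*log2(1-p) = -0.1124*log2(0.1124) - 0.8876*log2(0.8876) = 0.354429 + 0.152684 = 0.5071. C = 1 - H(p) = 1 - 0.5071 = 0.4929

0.4929 bits


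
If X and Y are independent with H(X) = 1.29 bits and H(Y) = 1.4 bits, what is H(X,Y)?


For independent variables, H(X,Y) = H(X) + H(Y) = 1.29 + 1.4 = 2.69

2.69 bits


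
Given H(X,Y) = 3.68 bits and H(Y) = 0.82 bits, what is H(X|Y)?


H(X|Y) = H(X,Y) - H(Y) = 3.68 - 0.82 = 2.86

2.86 bits


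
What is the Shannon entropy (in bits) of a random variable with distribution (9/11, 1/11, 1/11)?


H = -sum(p_i * log2(p_i)). Terms: -(9/11)*log2(9/11) = 0.236869; -(1/11)*log2(1/11) = 0.314494; -(1/11)*log2(1/11) = 0.314494. H = 0.236869 + 0.314494 + 0.314494 = 0.8659

0.8659 bits


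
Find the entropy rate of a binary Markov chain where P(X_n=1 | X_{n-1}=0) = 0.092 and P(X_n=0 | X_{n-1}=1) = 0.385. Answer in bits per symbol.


Stationary distribution: pi_0 = p10/(p01+p10) = 0.8071, pi_1 = 0.1929. Entropy rate H' = pi_0*H(p01) + pi_1*H(p10) = 0.8071*0.4431 + 0.1929*0.9615 = 0.5431

0.5431 bits/symbol


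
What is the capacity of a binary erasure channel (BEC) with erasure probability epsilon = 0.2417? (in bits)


C = 1 - epsilon = 1 - 0.2417 = 0.7583

0.7583 bits


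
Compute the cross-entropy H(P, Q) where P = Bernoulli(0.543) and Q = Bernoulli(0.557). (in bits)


H(P,Q) = -p*log2(q) - (1-p)*log2(1-q). -0.543*log2(0.557) = 0.458428; -0.457*log2(0.443) = 0.536802. H(P,Q) = 0.458428 + 0.536802 = 0.9952

0.9952 bits


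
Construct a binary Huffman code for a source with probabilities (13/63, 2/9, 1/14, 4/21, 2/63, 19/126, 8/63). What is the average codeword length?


Huffman construction (repeatedly merge the two least-probable nodes; each merge adds 1 bit to every symbol beneath it): 2/63 + 1/14 = 13/126; 13/126 + 8/63 = 29/126; 19/126 + 4/21 = 43/126; 13/63 + 2/9 = 3/7; 29/126 + 43/126 = 4/7; 3/7 + 4/7 = 1. Resulting codeword lengths (in the order the probabilities were given): (2, 2, 4, 3, 4, 3, 3). L_avg = sum(p_i * l_i) = 13/63*2 + 2/9*2 + 1/14*4 + 4/21*3 + 2/63*4 + 19/126*3 + 8/63*3 = 337/126 = 2.6746

2.6746 bits


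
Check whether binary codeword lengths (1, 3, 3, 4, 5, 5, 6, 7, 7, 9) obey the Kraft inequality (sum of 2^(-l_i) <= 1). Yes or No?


Kraft sum = sum(2^(-l_i)) = 0.9082, need <= 1. Result: satisfied (a binary prefix-free code with these lengths exists)

Yes


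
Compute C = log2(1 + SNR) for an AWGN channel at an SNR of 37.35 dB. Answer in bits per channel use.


SNR_linear = 10^(37.35/10) = 5432.5033; C = log2(1 + SNR_linear) = log2(1 + 5432.5033) = 12.4077

12.4077 bits/channel use


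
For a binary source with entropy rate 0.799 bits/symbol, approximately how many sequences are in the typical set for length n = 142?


log2|A_typical| = nH = 142 * 0.799 = 113.458, so |A_typical| ~ 2^113.458 = 1.426e+34

1.426e+34


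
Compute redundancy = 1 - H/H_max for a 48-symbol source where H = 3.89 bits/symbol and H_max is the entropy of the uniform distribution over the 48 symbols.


H_max = log2(K) = log2(48) = 5.585 bits/symbol. Redundancy = 1 - H/H_max = 1 - 3.89/5.585 = 1 - 0.6965 = 0.3035

0.3035


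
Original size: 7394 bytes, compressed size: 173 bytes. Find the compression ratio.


Ratio = original / compressed = 7394 / 173 = 42.7399

42.7399


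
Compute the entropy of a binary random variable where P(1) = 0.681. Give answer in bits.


H = -p*log2(p) - (1-p)*log2(1-p). -0.681*log2(0.681) = 0.377460; -0.319*log2(0.319) = 0.525831. H = 0.377460 + 0.525831 = 0.9033

0.9033 bits


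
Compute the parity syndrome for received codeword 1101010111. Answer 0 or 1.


Syndrome = XOR of all bits = 1 XOR 1 XOR 0 XOR 1 XOR 0 XOR 1 XOR 0 XOR 1 XOR 1 XOR 1 = 1

1


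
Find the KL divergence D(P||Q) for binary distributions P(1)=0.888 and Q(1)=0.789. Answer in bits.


KL = p*log2(p/q) + (1-p)*log2((1-p)/(1-q)) = 0.888*log2(0.888/0.789) + 0.112*log2(0.112/0.211) = 0.0491

0.0491 bits


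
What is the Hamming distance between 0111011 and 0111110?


Count differing positions: . . . . ^ . ^ = 2 differences

2


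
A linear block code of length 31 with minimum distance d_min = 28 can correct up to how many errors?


Correction capability = floor((d-1)/2) = floor((28-1)/2) = 13

13 errors


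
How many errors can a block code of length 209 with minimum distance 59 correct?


Correction capability = floor((d-1)/2) = floor((59-1)/2) = 29

29 errors


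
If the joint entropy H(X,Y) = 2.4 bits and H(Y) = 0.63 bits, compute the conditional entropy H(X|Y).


H(X|Y) = H(X,Y) - H(Y) = 2.4 - 0.63 = 1.77

1.77 bits


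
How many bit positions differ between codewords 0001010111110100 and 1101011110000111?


Count differing positions: ^ ^ . . . . ^ . . ^ ^ ^ . . ^ ^ = 8 differences

8


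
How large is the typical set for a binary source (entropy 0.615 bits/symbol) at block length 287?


log2|A_typical| = nH = 287 * 0.615 = 176.505, so |A_typical| ~ 2^176.505 = 1.359e+53

1.359e+53


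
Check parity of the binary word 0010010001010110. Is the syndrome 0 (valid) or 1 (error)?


Syndrome = XOR of all bits = 0 XOR 0 XOR 1 XOR 0 XOR 0 XOR 1 XOR 0 XOR 0 XOR 0 XOR 1 XOR 0 XOR 1 XOR 0 XOR 1 XOR 1 XOR 0 = 0

0


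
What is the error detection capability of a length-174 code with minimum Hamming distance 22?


Detection capability = d_min - 1 = 22 - 1 = 21

21 errors


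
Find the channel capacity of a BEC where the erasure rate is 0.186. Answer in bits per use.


C = 1 - epsilon = 1 - 0.186 = 0.814

0.814 bits


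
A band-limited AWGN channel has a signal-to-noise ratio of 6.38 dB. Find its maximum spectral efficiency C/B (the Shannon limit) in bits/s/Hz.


SNR_linear = 10^(6.38/10) = 4.3451; C/B = log2(1 + SNR_linear) = log2(1 + 4.3451) = 2.4182

2.4182 bits/s/Hz


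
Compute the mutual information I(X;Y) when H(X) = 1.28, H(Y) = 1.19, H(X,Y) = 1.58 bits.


I(X;Y) = H(X) + H(Y) - H(X,Y) = 1.28 + 1.19 - 1.58 = 0.89

0.89 bits


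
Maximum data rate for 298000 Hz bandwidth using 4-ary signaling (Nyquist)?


Rate = 2 * B * log2(M) = 2 * 298000 * 2.0 = 1192000.0

1192000.0 bps


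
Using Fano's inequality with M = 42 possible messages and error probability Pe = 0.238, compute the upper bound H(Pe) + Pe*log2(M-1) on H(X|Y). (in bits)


H(Pe) = -Pe*log2(Pe) - (1-Pe)*log2(1-Pe) = -0.238*log2(0.238) - 0.762*log2(0.762) = 0.492890 + 0.298808 = 0.7917. Pe*log2(M-1) = 0.238*log2(41) = 1.275097. Bound = H(Pe) + Pe*log2(M-1) = 0.492890 + 0.298808 + 1.275097 = 2.0668

2.0668 bits


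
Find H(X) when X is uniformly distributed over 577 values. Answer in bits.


H = log2(n) = log2(577) = 9.1724

9.1724 bits


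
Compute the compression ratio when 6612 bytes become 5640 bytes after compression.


Ratio = original / compressed = 6612 / 5640 = 1.1723

1.1723


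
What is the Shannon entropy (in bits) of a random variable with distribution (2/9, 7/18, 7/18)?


H = -sum(p_i * log2(p_i)). Terms: -(2/9)*log2(2/9) = 0.482206; -(7/18)*log2(7/18) = 0.529888; -(7/18)*log2(7/18) = 0.529888. H = 0.482206 + 0.529888 + 0.529888 = 1.542

1.542 bits


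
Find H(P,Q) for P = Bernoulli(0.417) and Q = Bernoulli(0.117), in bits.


H(P,Q) = -p*log2(q) - (1-p)*log2(1-q). -0.417*log2(0.117) = 1.290790; -0.583*log2(0.883) = 0.104657. H(P,Q) = 1.290790 + 0.104657 = 1.3954

1.3954 bits


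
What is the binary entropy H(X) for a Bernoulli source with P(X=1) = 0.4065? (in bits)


H = -p*log2(p) - (1-p)*log2(1-p). -0.4065*log2(0.4065) = 0.527910; -0.5935*log2(0.5935) = 0.446716. H = 0.527910 + 0.446716 = 0.9746

0.9746 bits


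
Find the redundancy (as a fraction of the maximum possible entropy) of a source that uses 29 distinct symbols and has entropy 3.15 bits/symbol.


H_max = log2(K) = log2(29) = 4.858 bits/symbol. Redundancy = 1 - H/H_max = 1 - 3.15/4.858 = 1 - 0.6484 = 0.3516

0.3516


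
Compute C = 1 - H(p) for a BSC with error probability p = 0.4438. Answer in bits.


H(p) = -p*log2(p) - (1-p)*log2(1-p) = -0.4438*log2(0.4438) - 0.5562*log2(0.5562) = 0.520142 + 0.470726 = 0.9909. C = 1 - H(p) = 1 - 0.9909 = 0.0091

0.0091 bits


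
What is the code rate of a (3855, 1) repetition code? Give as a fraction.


Rate = k/n = 1/3855

1/3855


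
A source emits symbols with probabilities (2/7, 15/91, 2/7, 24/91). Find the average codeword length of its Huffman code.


Huffman construction (repeatedly merge the two least-probable nodes; each merge adds 1 bit to every symbol beneath it): 15/91 + 24/91 = 3/7; 2/7 + 2/7 = 4/7; 3/7 + 4/7 = 1. Resulting codeword lengths (in the order the probabilities were given): (2, 2, 2, 2). L_avg = sum(p_i * l_i) = 2/7*2 + 15/91*2 + 2/7*2 + 24/91*2 = 2

2.0 bits


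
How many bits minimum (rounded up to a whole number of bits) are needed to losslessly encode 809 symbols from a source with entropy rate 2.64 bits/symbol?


Minimum bits >= n * H = 809 * 2.64 = 2135.76, rounded up to a whole number of bits = 2136

2136 bits


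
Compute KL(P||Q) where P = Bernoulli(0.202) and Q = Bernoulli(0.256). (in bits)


KL = p*log2(p/q) + (1-p)*log2((1-p)/(1-q)) = 0.202*log2(0.202/0.256) + 0.798*log2(0.798/0.744) = 0.0116

0.0116 bits


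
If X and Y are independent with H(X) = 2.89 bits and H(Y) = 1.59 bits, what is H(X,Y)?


For independent variables, H(X,Y) = H(X) + H(Y) = 2.89 + 1.59 = 4.48

4.48 bits


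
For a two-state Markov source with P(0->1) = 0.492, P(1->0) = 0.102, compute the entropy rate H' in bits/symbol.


Stationary distribution: pi_0 = p10/(p01+p10) = 0.1717, pi_1 = 0.8283. Entropy rate H' = pi_0*H(p01) + pi_1*H(p10) = 0.1717*0.9998 + 0.8283*0.4753 = 0.5654

0.5654 bits/symbol


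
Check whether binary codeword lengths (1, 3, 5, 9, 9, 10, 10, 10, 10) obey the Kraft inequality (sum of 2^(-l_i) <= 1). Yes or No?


Kraft sum = sum(2^(-l_i)) = 0.6641, need <= 1. Result: satisfied (a binary prefix-free code with these lengths exists)

Yes


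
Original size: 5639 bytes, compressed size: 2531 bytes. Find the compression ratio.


Ratio = original / compressed = 5639 / 2531 = 2.228

2.228


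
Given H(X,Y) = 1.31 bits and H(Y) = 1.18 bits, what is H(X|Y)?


H(X|Y) = H(X,Y) - H(Y) = 1.31 - 1.18 = 0.13

0.13 bits


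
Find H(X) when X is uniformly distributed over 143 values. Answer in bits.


H = log2(n) = log2(143) = 7.1599

7.1599 bits


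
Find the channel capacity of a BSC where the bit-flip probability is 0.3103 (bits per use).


H(p) = -p*log2(p) - (1-p)*log2(1-p) = -0.3103*log2(0.3103) - 0.6897*log2(0.6897) = 0.523868 + 0.369651 = 0.8935. C = 1 - H(p) = 1 - 0.8935 = 0.1065

0.1065 bits


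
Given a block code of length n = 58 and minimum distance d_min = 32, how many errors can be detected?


Detection capability = d_min - 1 = 32 - 1 = 31

31 errors


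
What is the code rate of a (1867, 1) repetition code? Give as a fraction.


Rate = k/n = 1/1867

1/1867


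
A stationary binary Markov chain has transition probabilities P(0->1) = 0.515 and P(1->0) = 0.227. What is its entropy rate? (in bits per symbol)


Stationary distribution: pi_0 = p10/(p01+p10) = 0.3059, pi_1 = 0.6941. Entropy rate H' = pi_0*H(p01) + pi_1*H(p10) = 0.3059*0.9994 + 0.6941*0.7727 = 0.8421

0.8421 bits/symbol


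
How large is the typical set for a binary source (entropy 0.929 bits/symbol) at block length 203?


log2|A_typical| = nH = 203 * 0.929 = 188.587, so |A_typical| ~ 2^188.587 = 5.893e+56

5.893e+56


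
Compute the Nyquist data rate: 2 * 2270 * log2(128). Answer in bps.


Rate = 2 * B * log2(M) = 2 * 2270 * 7.0 = 31780.0

31780.0 bps


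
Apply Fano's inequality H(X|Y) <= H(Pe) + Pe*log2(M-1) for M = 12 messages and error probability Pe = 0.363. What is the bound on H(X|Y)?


H(Pe) = -Pe*log2(Pe) - (1-Pe)*log2(1-Pe) = -0.363*log2(0.363) - 0.637*log2(0.637) = 0.530691 + 0.414454 = 0.9451. Pe*log2(M-1) = 0.363*log2(11) = 1.255774. Bound = H(Pe) + Pe*log2(M-1) = 0.530691 + 0.414454 + 1.255774 = 2.2009

2.2009 bits


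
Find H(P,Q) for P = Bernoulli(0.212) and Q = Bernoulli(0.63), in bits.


H(P,Q) = -p*log2(q) - (1-p)*log2(1-q). -0.212*log2(0.63) = 0.141314; -0.788*log2(0.37) = 1.130309. H(P,Q) = 0.141314 + 1.130309 = 1.2716

1.2716 bits


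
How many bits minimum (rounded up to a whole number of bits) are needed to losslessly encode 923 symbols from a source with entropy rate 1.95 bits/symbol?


Minimum bits >= n * H = 923 * 1.95 = 1799.85, rounded up to a whole number of bits = 1800

1800 bits


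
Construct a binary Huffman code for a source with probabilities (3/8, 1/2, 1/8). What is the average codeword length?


Huffman construction (repeatedly merge the two least-probable nodes; each merge adds 1 bit to every symbol beneath it): 1/8 + 3/8 = 1/2; 1/2 + 1/2 = 1. Resulting codeword lengths (in the order the probabilities were given): (2, 1, 2). L_avg = sum(p_i * l_i) = 3/8*2 + 1/2*1 + 1/8*2 = 3/2 = 1.5

1.5 bits


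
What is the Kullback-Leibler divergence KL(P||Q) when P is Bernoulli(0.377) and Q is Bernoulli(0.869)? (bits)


KL = p*log2(p/q) + (1-p)*log2((1-p)/(1-q)) = 0.377*log2(0.377/0.869) + 0.623*log2(0.623/0.131) = 0.9473

0.9473 bits


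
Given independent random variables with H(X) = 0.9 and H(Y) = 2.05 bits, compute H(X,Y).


For independent variables, H(X,Y) = H(X) + H(Y) = 0.9 + 2.05 = 2.95

2.95 bits


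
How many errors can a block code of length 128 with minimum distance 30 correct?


Correction capability = floor((d-1)/2) = floor((30-1)/2) = 14

14 errors


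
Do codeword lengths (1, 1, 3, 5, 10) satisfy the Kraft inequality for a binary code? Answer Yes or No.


Kraft sum = sum(2^(-l_i)) = 1.1572, need <= 1. Result: violated (a binary prefix-free code with these lengths cannot exist)

No


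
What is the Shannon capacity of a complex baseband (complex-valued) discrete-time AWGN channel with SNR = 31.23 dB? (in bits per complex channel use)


SNR_linear = 10^(31.23/10) = 1327.3945; C = log2(1 + SNR_linear) = log2(1 + 1327.3945) = 10.3755

10.3755 bits/channel use


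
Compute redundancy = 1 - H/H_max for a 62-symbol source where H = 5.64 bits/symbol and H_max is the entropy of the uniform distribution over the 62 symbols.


H_max = log2(K) = log2(62) = 5.9542 bits/symbol. Redundancy = 1 - H/H_max = 1 - 5.64/5.9542 = 1 - 0.9472 = 0.0528

0.0528


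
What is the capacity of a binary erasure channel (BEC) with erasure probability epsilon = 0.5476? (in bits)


C = 1 - epsilon = 1 - 0.5476 = 0.4524

0.4524 bits


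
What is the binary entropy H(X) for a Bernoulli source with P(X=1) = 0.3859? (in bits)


H = -p*log2(p) - (1-p)*log2(1-p). -0.3859*log2(0.3859) = 0.530111; -0.6141*log2(0.6141) = 0.431991. H = 0.530111 + 0.431991 = 0.9621

0.9621 bits


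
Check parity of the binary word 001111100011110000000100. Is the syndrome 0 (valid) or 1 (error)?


Syndrome = XOR of all bits = 0 XOR 0 XOR 1 XOR 1 XOR 1 XOR 1 XOR 1 XOR 0 XOR 0 XOR 0 XOR 1 XOR 1 XOR 1 XOR 1 XOR 0 XOR 0 XOR 0 XOR 0 XOR 0 XOR 0 XOR 0 XOR 1 XOR 0 XOR 0 = 0

0


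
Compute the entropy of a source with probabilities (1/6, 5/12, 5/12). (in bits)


H = -sum(p_i * log2(p_i)). Terms: -(1/6)*log2(1/6) = 0.430827; -(5/12)*log2(5/12) = 0.526264; -(5/12)*log2(5/12) = 0.526264. H = 0.430827 + 0.526264 + 0.526264 = 1.4834

1.4834 bits


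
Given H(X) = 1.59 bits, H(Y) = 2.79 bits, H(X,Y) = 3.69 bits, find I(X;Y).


I(X;Y) = H(X) + H(Y) - H(X,Y) = 1.59 + 2.79 - 3.69 = 0.69

0.69 bits


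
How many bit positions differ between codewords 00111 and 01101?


Count differing positions: . ^ . ^ . = 2 differences

2


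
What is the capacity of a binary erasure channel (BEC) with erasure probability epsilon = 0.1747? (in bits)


C = 1 - epsilon = 1 - 0.1747 = 0.8253

0.8253 bits


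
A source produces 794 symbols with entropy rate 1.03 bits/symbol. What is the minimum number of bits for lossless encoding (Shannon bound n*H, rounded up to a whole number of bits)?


Minimum bits >= n * H = 794 * 1.03 = 817.82, rounded up to a whole number of bits = 818

818 bits


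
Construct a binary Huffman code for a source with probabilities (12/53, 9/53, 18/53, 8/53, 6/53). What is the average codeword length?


Huffman construction (repeatedly merge the two least-probable nodes; each merge adds 1 bit to every symbol beneath it): 6/53 + 8/53 = 14/53; 9/53 + 12/53 = 21/53; 14/53 + 18/53 = 32/53; 21/53 + 32/53 = 1. Resulting codeword lengths (in the order the probabilities were given): (2, 2, 2, 3, 3). L_avg = sum(p_i * l_i) = 12/53*2 + 9/53*2 + 18/53*2 + 8/53*3 + 6/53*3 = 120/53 = 2.2642

2.2642 bits


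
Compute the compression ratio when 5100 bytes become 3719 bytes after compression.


Ratio = original / compressed = 5100 / 3719 = 1.3713

1.3713


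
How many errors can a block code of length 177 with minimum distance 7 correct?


Correction capability = floor((d-1)/2) = floor((7-1)/2) = 3

3 errors


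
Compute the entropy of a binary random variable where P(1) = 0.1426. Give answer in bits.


H = -p*log2(p) - (1-p)*log2(1-p). -0.1426*log2(0.1426) = 0.400699; -0.8574*log2(0.8574) = 0.190308. H = 0.400699 + 0.190308 = 0.591

0.591 bits


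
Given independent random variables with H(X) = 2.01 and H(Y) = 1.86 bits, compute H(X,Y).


For independent variables, H(X,Y) = H(X) + H(Y) = 2.01 + 1.86 = 3.87

3.87 bits


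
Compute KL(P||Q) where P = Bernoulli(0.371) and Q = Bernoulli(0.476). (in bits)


KL = p*log2(p/q) + (1-p)*log2((1-p)/(1-q)) = 0.371*log2(0.371/0.476) + 0.629*log2(0.629/0.524) = 0.0323

0.0323 bits


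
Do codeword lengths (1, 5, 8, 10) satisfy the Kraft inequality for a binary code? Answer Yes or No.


Kraft sum = sum(2^(-l_i)) = 0.5361, need <= 1. Result: satisfied (a binary prefix-free code with these lengths exists)

Yes


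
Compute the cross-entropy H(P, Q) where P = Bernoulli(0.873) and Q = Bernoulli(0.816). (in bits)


H(P,Q) = -p*log2(q) - (1-p)*log2(1-q). -0.873*log2(0.816) = 0.256102; -0.127*log2(0.184) = 0.310162. H(P,Q) = 0.256102 + 0.310162 = 0.5663

0.5663 bits


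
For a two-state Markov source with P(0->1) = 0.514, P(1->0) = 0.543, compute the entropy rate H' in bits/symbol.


Stationary distribution: pi_0 = p10/(p01+p10) = 0.5137, pi_1 = 0.4863. Entropy rate H' = pi_0*H(p01) + pi_1*H(p10) = 0.5137*0.9994 + 0.4863*0.9947 = 0.9971

0.9971 bits/symbol


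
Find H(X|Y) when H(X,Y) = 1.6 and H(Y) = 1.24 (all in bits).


H(X|Y) = H(X,Y) - H(Y) = 1.6 - 1.24 = 0.36

0.36 bits


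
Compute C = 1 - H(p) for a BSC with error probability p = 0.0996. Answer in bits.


H(p) = -p*log2(p) - (1-p)*log2(1-p) = -0.0996*log2(0.0996) - 0.9004*log2(0.9004) = 0.331440 + 0.136286 = 0.4677. C = 1 - H(p) = 1 - 0.4677 = 0.5323

0.5323 bits


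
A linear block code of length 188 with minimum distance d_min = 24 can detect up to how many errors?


Detection capability = d_min - 1 = 24 - 1 = 23

23 errors


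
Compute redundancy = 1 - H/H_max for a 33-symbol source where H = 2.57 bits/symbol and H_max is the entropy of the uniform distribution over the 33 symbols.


H_max = log2(K) = log2(33) = 5.0444 bits/symbol. Redundancy = 1 - H/H_max = 1 - 2.57/5.0444 = 1 - 0.5095 = 0.4905

0.4905


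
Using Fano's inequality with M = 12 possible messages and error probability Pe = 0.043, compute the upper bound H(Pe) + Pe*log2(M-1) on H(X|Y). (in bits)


H(Pe) = -Pe*log2(Pe) - (1-Pe)*log2(1-Pe) = -0.043*log2(0.043) - 0.957*log2(0.957) = 0.195199 + 0.060683 = 0.2559. Pe*log2(M-1) = 0.043*log2(11) = 0.148756. Bound = H(Pe) + Pe*log2(M-1) = 0.195199 + 0.060683 + 0.148756 = 0.4046

0.4046 bits


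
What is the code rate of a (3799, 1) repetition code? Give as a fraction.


Rate = k/n = 1/3799

1/3799


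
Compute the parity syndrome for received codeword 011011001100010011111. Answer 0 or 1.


Syndrome = XOR of all bits = 0 XOR 1 XOR 1 XOR 0 XOR 1 XOR 1 XOR 0 XOR 0 XOR 1 XOR 1 XOR 0 XOR 0 XOR 0 XOR 1 XOR 0 XOR 0 XOR 1 XOR 1 XOR 1 XOR 1 XOR 1 = 0

0


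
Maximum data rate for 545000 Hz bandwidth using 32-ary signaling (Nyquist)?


Rate = 2 * B * log2(M) = 2 * 545000 * 5.0 = 5450000.0

5450000.0 bps


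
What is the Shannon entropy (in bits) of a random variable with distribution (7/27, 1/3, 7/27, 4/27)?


H = -sum(p_i * log2(p_i)). Terms: -(7/27)*log2(7/27) = 0.504916; -(1/3)*log2(1/3) = 0.528321; -(7/27)*log2(7/27) = 0.504916; -(4/27)*log2(4/27) = 0.408131. H = 0.504916 + 0.528321 + 0.504916 + 0.408131 = 1.9463

1.9463 bits


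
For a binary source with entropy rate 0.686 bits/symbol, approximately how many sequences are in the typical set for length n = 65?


log2|A_typical| = nH = 65 * 0.686 = 44.59, so |A_typical| ~ 2^44.59 = 2.648e+13

2.648e+13


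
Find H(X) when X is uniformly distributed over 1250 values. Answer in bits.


H = log2(n) = log2(1250) = 10.2877

10.2877 bits


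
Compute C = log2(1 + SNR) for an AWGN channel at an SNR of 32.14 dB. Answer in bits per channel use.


SNR_linear = 10^(32.14/10) = 1636.8165; C = log2(1 + SNR_linear) = log2(1 + 1636.8165) = 10.6776

10.6776 bits/channel use


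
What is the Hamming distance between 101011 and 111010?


Count differing positions: . ^ . . . ^ = 2 differences

2


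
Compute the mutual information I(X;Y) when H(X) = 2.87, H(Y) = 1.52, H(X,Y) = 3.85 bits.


I(X;Y) = H(X) + H(Y) - H(X,Y) = 2.87 + 1.52 - 3.85 = 0.54

0.54 bits


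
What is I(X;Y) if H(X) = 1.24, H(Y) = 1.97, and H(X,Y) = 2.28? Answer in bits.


I(X;Y) = H(X) + H(Y) - H(X,Y) = 1.24 + 1.97 - 2.28 = 0.93

0.93 bits


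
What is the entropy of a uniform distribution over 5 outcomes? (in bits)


H = log2(n) = log2(5) = 2.3219

2.3219 bits


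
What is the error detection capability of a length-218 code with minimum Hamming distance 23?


Detection capability = d_min - 1 = 23 - 1 = 22

22 errors


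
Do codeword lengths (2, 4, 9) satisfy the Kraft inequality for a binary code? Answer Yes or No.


Kraft sum = sum(2^(-l_i)) = 0.3145, need <= 1. Result: satisfied (a binary prefix-free code with these lengths exists)

Yes


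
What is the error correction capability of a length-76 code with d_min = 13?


Correction capability = floor((d-1)/2) = floor((13-1)/2) = 6

6 errors


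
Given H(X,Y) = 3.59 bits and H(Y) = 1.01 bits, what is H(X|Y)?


H(X|Y) = H(X,Y) - H(Y) = 3.59 - 1.01 = 2.58

2.58 bits


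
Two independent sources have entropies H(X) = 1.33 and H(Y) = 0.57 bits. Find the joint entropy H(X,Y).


For independent variables, H(X,Y) = H(X) + H(Y) = 1.33 + 0.57 = 1.9

1.9 bits


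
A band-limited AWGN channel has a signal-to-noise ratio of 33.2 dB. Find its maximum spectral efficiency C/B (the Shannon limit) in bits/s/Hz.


SNR_linear = 10^(33.2/10) = 2089.2961; C/B = log2(1 + SNR_linear) = log2(1 + 2089.2961) = 11.0295

11.0295 bits/s/Hz


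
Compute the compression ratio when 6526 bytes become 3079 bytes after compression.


Ratio = original / compressed = 6526 / 3079 = 2.1195

2.1195


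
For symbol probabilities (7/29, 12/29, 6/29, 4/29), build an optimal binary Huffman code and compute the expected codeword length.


Huffman construction (repeatedly merge the two least-probable nodes; each merge adds 1 bit to every symbol beneath it): 4/29 + 6/29 = 10/29; 7/29 + 10/29 = 17/29; 12/29 + 17/29 = 1. Resulting codeword lengths (in the order the probabilities were given): (2, 1, 3, 3). L_avg = sum(p_i * l_i) = 7/29*2 + 12/29*1 + 6/29*3 + 4/29*3 = 56/29 = 1.931

1.931 bits


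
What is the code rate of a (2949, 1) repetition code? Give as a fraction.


Rate = k/n = 1/2949

1/2949


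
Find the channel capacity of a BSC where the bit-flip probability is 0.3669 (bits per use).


H(p) = -p*log2(p) - (1-p)*log2(1-p) = -0.3669*log2(0.3669) - 0.6331*log2(0.6331) = 0.530736 + 0.417526 = 0.9483. C = 1 - H(p) = 1 - 0.9483 = 0.0517

0.0517 bits


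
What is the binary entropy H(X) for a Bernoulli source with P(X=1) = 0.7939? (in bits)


H = -p*log2(p) - (1-p)*log2(1-p). -0.7939*log2(0.7939) = 0.264346; -0.2061*log2(0.2061) = 0.469616. H = 0.264346 + 0.469616 = 0.734

0.734 bits


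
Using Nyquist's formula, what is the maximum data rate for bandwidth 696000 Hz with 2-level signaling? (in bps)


Rate = 2 * B * log2(M) = 2 * 696000 * 1.0 = 1392000.0

1392000.0 bps


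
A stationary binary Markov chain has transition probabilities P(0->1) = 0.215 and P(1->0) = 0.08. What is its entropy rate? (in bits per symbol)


Stationary distribution: pi_0 = p10/(p01+p10) = 0.2712, pi_1 = 0.7288. Entropy rate H' = pi_0*H(p01) + pi_1*H(p10) = 0.2712*0.7509 + 0.7288*0.4022 = 0.4968

0.4968 bits/symbol


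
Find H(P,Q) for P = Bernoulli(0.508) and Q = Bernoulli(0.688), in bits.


H(P,Q) = -p*log2(q) - (1-p)*log2(1-q). -0.508*log2(0.688) = 0.274076; -0.492*log2(0.312) = 0.826748. H(P,Q) = 0.274076 + 0.826748 = 1.1008

1.1008 bits


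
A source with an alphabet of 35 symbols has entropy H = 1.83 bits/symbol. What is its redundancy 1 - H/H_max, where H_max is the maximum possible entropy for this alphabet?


H_max = log2(K) = log2(35) = 5.1293 bits/symbol. Redundancy = 1 - H/H_max = 1 - 1.83/5.1293 = 1 - 0.3568 = 0.6432

0.6432


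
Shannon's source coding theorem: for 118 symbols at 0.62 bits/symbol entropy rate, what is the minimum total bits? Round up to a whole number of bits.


Minimum bits >= n * H = 118 * 0.62 = 73.16, rounded up to a whole number of bits = 74

74 bits
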